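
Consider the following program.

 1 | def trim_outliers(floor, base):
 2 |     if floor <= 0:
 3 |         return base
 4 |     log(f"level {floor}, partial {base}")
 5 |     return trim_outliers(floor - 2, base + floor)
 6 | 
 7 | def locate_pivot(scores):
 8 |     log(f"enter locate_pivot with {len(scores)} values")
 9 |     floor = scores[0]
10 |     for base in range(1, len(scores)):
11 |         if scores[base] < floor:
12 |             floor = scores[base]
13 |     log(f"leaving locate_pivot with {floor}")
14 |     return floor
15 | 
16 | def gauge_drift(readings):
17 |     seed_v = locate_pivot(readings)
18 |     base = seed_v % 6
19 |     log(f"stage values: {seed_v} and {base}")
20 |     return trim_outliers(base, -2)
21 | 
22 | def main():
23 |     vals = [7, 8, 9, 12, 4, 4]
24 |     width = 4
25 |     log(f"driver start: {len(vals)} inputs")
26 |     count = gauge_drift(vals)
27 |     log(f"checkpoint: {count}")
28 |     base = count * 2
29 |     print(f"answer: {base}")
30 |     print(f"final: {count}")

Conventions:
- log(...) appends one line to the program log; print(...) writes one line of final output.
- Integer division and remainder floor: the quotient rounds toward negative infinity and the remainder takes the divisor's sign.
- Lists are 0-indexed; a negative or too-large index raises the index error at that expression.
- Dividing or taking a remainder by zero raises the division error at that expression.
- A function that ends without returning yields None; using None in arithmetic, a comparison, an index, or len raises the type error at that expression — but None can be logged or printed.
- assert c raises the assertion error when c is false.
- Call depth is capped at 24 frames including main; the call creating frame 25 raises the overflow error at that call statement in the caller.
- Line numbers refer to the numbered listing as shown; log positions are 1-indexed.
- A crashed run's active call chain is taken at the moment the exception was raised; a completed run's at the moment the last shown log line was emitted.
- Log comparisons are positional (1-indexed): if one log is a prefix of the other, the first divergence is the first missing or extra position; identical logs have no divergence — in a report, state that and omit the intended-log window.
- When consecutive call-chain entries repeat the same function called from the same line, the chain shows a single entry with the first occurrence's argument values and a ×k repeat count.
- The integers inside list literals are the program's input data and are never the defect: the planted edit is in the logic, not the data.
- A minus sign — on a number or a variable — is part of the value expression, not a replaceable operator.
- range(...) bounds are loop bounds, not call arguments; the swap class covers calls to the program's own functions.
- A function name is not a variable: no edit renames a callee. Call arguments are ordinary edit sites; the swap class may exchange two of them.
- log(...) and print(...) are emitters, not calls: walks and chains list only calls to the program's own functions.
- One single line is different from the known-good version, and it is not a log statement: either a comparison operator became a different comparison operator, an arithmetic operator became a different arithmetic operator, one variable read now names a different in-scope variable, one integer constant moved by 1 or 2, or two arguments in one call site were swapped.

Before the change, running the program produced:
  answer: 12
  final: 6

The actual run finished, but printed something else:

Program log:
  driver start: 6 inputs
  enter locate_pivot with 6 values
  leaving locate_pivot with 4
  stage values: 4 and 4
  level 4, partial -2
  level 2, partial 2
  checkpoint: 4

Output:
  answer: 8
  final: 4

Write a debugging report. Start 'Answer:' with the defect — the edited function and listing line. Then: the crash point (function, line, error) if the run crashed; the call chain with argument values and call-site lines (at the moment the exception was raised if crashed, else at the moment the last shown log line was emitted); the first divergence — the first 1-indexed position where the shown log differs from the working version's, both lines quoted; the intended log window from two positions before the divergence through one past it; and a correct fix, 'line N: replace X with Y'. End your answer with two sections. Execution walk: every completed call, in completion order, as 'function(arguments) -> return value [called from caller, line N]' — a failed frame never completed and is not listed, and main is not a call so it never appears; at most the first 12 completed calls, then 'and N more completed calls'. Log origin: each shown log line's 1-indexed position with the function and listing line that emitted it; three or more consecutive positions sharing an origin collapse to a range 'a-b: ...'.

Answer: the defect is in gauge_drift at line 20.
The tell: Everything matches until log position 5, which reads 'level 4, partial -2' in place of 'level 4, partial 0'.
Call chain: main.
First divergence: position 5 — shown 'level 4, partial -2', intended 'level 4, partial 0'.
Intended log window:
  3: leaving locate_pivot with 4
  4: stage values: 4 and 4
  5: level 4, partial 0
  6: level 2, partial 4
Execution walk:
  locate_pivot([7, 8, 9, 12, 4, 4]) -> 4  [called from gauge_drift, line 17]
  trim_outliers(0, 4) -> 4  [called from trim_outliers, line 5]
  trim_outliers(2, 2) -> 4  [called from trim_outliers, line 5]
  trim_outliers(4, -2) -> 4  [called from gauge_drift, line 20]
  gauge_drift([7, 8, 9, 12, 4, 4]) -> 4  [called from main, line 26]
Log origin:
  1 — main, line 25
  2 — locate_pivot, line 8
  3 — locate_pivot, line 13
  4 — gauge_drift, line 19
  5 — trim_outliers, line 4
  6 — trim_outliers, line 4
  7 — main, line 27
A correct fix: line 20: replace `-2` with `0`.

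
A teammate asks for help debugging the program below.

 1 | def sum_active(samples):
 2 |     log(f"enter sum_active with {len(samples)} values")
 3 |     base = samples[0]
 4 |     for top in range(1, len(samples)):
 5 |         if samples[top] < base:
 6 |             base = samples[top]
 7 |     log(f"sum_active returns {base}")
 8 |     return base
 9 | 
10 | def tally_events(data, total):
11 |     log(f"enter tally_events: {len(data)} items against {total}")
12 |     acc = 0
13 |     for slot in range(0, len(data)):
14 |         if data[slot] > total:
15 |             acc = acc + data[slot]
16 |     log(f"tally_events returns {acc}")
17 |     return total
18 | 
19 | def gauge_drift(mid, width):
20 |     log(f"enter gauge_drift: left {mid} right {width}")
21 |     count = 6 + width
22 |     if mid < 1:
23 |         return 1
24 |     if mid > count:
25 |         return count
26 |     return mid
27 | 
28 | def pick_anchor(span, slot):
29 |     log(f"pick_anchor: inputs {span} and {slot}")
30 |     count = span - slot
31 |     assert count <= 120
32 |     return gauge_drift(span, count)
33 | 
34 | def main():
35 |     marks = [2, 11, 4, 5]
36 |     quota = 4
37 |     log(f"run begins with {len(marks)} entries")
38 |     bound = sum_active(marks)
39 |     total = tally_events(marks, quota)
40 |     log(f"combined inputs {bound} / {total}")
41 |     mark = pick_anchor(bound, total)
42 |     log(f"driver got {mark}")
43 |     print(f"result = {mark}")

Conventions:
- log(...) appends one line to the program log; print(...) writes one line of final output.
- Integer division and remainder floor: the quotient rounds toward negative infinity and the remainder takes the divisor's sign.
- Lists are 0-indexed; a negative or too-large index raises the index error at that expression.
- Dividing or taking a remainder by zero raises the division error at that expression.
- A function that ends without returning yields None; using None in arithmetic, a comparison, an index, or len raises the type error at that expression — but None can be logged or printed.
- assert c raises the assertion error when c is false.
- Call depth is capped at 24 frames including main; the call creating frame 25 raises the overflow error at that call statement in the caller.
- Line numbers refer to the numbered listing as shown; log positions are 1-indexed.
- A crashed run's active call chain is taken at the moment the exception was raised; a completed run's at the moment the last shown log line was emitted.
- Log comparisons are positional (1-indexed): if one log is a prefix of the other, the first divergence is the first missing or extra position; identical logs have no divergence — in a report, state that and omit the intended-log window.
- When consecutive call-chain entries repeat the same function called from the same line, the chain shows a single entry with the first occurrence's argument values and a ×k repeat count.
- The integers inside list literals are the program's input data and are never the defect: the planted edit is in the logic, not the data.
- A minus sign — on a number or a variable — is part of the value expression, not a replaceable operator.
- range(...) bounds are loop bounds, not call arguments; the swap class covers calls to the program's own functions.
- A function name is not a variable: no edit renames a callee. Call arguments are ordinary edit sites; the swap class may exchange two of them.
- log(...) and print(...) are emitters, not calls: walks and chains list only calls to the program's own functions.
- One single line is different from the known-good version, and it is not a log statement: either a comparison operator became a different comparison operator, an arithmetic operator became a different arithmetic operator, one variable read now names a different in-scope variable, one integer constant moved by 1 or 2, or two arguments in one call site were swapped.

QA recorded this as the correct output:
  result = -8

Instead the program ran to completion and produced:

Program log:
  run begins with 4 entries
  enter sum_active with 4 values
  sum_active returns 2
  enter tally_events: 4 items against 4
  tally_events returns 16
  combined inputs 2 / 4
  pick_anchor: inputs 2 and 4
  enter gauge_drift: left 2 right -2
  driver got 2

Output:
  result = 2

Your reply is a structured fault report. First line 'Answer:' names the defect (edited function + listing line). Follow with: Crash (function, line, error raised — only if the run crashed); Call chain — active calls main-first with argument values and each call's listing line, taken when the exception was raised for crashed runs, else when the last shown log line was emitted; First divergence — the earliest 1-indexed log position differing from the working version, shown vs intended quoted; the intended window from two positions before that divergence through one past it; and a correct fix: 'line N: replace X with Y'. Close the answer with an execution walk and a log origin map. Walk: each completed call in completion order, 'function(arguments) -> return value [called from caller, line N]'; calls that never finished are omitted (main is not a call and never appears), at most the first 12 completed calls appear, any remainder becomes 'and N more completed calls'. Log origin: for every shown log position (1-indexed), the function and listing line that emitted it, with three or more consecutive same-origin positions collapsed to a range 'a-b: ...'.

Answer: the defect is in tally_events at line 17.
Core observation: Everything matches until log position 6, which reads 'combined inputs 2 / 4' in place of 'combined inputs 2 / 16'.
Call chain: main.
First divergence: position 6 — the shown line 'combined inputs 2 / 4' should read 'combined inputs 2 / 16'.
Intended log window:
  4: enter tally_events: 4 items against 4
  5: tally_events returns 16
  6: combined inputs 2 / 16
  7: pick_anchor: inputs 2 and 16
Execution walk:
  sum_active([2, 11, 4, 5]) -> 2  [called from main, line 38]
  tally_events([2, 11, 4, 5], 4) -> 4  [called from main, line 39]
  gauge_drift(2, -2) -> 2  [called from pick_anchor, line 32]
  pick_anchor(2, 4) -> 2  [called from main, line 41]
Log origins:
  1: logged in main at line 37
  2: logged in sum_active at line 2
  3: logged in sum_active at line 7
  4: logged in tally_events at line 11
  5: logged in tally_events at line 16
  6: logged in main at line 40
  7: logged in pick_anchor at line 29
  8: logged in gauge_drift at line 20
  9: logged in main at line 42
A correct fix: line 17: replace `total` with `acc`.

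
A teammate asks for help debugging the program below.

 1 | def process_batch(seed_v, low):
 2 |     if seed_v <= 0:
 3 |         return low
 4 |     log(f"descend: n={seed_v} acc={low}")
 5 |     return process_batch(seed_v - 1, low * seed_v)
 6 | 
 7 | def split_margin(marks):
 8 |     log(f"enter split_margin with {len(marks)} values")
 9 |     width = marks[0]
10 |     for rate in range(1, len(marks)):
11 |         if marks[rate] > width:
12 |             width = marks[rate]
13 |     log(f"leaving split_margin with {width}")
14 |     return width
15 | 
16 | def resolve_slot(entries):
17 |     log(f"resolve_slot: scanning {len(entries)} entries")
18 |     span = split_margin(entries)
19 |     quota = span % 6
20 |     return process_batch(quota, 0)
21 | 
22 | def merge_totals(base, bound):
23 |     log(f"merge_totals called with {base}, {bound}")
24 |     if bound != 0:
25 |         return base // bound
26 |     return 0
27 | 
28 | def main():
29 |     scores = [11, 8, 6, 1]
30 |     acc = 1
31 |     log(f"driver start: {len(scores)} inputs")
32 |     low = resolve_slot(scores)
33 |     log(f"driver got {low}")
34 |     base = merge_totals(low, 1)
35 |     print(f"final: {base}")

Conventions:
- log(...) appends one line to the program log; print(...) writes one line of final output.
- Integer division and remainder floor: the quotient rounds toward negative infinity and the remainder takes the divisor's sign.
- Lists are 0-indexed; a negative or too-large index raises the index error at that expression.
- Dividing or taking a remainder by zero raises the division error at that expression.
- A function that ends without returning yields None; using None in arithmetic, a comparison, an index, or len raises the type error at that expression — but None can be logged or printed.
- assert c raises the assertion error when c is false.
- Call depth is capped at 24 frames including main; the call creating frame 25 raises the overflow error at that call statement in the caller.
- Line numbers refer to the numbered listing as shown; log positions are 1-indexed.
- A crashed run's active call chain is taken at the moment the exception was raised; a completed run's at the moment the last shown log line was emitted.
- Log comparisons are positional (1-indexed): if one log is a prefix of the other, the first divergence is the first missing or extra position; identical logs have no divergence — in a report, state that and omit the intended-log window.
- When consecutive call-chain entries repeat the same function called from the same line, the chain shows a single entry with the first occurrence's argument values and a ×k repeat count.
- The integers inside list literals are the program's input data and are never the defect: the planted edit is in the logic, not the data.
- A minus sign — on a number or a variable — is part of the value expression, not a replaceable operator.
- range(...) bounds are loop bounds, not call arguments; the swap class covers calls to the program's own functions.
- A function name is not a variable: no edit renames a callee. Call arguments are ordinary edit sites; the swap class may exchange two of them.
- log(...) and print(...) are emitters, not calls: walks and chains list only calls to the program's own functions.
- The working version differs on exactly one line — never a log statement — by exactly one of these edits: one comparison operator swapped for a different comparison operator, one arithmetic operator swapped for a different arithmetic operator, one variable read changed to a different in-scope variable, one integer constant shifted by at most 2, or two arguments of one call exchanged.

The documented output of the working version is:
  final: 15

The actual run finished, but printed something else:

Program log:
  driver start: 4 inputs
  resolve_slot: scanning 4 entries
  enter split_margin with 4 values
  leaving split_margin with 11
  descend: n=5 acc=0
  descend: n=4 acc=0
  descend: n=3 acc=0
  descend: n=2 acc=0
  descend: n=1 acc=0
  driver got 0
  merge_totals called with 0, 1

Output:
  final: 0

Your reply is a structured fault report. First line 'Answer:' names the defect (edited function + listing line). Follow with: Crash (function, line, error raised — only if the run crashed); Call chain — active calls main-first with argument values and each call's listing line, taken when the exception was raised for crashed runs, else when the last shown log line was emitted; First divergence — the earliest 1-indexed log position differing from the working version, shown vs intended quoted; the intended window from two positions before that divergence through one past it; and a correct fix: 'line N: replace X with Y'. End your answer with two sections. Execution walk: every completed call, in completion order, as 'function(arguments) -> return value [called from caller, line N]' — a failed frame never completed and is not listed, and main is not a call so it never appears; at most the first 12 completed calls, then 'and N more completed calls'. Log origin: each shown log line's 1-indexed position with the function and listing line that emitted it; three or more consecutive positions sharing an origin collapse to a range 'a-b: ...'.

Answer: the defect is in process_batch at line 5.
Core observation: Everything matches until log position 6, which reads 'descend: n=4 acc=0' in place of 'descend: n=4 acc=5'.
Call chain: main -> merge_totals(0, 1) (called at line 34).
First divergence: position 6 — the shown line 'descend: n=4 acc=0' should read 'descend: n=4 acc=5'.
Intended log window:
  4: leaving split_margin with 11
  5: descend: n=5 acc=0
  6: descend: n=4 acc=5
  7: descend: n=3 acc=9
Execution walk:
  split_margin([11, 8, 6, 1]) -> 11  [called from resolve_slot, line 18]
  process_batch(0, 0) -> 0  [called from process_batch, line 5]
  process_batch(1, 0) -> 0  [called from process_batch, line 5]
  process_batch(2, 0) -> 0  [called from process_batch, line 5]
  process_batch(3, 0) -> 0  [called from process_batch, line 5]
  process_batch(4, 0) -> 0  [called from process_batch, line 5]
  process_batch(5, 0) -> 0  [called from resolve_slot, line 20]
  resolve_slot([11, 8, 6, 1]) -> 0  [called from main, line 32]
  merge_totals(0, 1) -> 0  [called from main, line 34]
Origin of each log line:
  1: from main, line 31
  2: from resolve_slot, line 17
  3: from split_margin, line 8
  4: from split_margin, line 13
  5-9: from process_batch, line 4
  10: from main, line 33
  11: from merge_totals, line 23
A correct fix: line 5: replace `*` with `+`.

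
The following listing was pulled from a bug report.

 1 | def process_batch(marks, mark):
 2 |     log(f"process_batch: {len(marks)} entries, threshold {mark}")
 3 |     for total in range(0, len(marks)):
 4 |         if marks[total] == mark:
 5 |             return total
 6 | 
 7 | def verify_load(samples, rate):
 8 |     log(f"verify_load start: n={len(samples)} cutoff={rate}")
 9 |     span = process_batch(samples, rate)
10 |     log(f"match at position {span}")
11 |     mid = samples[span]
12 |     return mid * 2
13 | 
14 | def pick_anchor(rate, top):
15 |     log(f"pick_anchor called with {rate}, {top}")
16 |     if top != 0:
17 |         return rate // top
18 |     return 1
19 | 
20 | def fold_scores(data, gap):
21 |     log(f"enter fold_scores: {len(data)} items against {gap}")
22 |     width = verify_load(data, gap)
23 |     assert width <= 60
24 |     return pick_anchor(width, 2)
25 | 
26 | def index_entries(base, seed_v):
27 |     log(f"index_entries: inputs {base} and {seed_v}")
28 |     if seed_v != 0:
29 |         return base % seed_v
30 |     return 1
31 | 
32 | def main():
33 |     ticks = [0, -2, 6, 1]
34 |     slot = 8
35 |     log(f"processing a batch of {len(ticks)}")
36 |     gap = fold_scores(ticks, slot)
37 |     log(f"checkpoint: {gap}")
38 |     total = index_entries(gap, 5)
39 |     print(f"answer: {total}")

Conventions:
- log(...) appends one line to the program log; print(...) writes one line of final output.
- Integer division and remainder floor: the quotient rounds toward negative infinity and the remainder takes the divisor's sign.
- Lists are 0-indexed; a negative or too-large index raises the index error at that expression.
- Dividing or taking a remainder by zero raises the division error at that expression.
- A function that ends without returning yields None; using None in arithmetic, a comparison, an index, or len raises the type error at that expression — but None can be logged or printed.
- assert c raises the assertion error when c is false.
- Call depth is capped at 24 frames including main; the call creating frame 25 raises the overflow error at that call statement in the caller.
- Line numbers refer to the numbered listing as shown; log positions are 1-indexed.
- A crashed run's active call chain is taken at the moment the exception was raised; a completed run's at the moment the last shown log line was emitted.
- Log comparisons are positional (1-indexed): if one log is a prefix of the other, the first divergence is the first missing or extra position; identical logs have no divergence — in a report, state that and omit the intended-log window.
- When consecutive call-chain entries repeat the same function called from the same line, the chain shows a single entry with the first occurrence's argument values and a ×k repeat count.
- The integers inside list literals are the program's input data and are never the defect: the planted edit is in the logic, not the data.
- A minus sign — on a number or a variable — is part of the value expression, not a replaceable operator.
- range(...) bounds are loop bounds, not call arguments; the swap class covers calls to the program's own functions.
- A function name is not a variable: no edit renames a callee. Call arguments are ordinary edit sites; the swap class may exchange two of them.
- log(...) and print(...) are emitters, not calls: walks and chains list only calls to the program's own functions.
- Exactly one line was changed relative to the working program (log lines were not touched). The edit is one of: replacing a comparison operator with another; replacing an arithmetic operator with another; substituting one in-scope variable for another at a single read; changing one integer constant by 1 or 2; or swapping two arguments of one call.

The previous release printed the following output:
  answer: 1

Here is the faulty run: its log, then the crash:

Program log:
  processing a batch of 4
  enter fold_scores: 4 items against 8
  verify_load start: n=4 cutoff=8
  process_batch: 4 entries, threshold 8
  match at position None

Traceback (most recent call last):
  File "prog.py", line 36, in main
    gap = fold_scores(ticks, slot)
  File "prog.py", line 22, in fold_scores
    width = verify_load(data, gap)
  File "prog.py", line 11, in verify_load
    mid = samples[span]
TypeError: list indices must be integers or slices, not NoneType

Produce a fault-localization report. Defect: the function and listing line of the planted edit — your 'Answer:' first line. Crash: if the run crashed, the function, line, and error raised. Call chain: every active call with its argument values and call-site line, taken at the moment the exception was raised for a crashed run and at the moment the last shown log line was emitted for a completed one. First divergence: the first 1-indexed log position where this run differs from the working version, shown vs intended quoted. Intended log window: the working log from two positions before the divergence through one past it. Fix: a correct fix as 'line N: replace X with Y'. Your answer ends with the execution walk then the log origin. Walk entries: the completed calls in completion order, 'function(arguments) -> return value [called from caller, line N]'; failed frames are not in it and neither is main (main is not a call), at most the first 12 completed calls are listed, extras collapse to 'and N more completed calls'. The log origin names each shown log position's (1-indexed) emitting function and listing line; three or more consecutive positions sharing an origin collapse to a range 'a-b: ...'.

Answer: the defect is in main at line 34.
Core observation: The log first diverges at position 2: the faulty run prints 'enter fold_scores: 4 items against 8' where the working version prints 'enter fold_scores: 4 items against 6'.
Crash: verify_load, line 11, TypeError.
Call chain: main -> fold_scores([0, -2, 6, 1], 8) (called at line 36) -> verify_load([0, -2, 6, 1], 8) (called at line 22).
First divergence: at position 2 the run shows 'enter fold_scores: 4 items against 8' where the working version logs 'enter fold_scores: 4 items against 6'.
Intended log window:
  1: processing a batch of 4
  2: enter fold_scores: 4 items against 6
  3: verify_load start: n=4 cutoff=6
Execution walk:
  process_batch([0, -2, 6, 1], 8) -> None  [called from verify_load, line 9]
Log line origins:
  1: from main, line 35
  2: from fold_scores, line 21
  3: from verify_load, line 8
  4: from process_batch, line 2
  5: from verify_load, line 10
A correct fix: line 34: replace `8` with `6`.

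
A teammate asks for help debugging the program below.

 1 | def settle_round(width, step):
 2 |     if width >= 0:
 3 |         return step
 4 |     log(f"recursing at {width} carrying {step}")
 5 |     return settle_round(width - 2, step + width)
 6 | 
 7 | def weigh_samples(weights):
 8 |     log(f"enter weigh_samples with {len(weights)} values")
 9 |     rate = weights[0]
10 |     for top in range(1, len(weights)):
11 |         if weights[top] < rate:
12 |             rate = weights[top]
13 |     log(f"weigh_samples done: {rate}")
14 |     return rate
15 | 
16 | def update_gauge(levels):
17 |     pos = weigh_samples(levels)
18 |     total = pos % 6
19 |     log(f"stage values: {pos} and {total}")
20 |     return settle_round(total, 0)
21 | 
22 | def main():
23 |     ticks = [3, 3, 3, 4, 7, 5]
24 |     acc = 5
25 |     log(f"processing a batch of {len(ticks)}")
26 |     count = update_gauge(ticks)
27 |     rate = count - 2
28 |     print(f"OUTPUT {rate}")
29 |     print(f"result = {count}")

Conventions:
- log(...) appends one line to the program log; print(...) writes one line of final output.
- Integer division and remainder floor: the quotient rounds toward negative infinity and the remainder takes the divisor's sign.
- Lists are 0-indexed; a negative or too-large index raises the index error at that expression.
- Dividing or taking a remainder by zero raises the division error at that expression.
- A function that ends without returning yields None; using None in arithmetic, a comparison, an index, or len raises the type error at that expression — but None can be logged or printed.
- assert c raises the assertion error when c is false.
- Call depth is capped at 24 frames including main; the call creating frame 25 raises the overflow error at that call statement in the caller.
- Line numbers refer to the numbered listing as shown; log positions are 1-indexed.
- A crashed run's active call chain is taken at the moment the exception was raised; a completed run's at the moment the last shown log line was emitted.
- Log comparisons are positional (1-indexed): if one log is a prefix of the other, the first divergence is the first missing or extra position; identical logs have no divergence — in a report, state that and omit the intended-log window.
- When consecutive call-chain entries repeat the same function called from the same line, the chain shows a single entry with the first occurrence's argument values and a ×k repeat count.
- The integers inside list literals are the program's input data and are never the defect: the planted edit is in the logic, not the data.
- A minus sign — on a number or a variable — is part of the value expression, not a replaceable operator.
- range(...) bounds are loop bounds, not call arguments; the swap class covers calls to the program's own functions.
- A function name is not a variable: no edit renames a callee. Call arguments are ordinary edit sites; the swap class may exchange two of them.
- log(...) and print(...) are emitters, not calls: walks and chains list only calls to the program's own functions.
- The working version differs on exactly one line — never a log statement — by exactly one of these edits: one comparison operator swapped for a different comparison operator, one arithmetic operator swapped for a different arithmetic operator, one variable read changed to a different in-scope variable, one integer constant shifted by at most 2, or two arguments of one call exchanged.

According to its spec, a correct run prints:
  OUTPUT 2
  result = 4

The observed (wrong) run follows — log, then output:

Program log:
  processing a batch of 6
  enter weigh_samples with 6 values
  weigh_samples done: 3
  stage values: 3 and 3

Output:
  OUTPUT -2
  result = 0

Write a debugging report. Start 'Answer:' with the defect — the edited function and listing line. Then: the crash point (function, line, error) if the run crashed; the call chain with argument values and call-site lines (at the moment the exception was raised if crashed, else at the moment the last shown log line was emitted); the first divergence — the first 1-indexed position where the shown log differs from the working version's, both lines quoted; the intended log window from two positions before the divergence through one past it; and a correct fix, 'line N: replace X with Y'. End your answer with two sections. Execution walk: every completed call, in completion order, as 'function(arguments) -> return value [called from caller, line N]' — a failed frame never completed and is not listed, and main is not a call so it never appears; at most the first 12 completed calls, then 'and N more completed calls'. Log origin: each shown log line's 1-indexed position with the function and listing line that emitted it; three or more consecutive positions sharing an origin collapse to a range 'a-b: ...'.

Answer: the defect is in settle_round at line 2.
Key observation: After 4 matching log lines the faulty run goes silent, while the working version continues with 'recursing at 3 carrying 0'.
Call chain: main -> update_gauge([3, 3, 3, 4, 7, 5]) (called at line 26).
First divergence: position 5 — the faulty run's log ends after 4 lines; the working version continues with 'recursing at 3 carrying 0'.
Intended log window:
  3: weigh_samples done: 3
  4: stage values: 3 and 3
  5: recursing at 3 carrying 0
  6: recursing at 1 carrying 3
Execution walk:
  weigh_samples([3, 3, 3, 4, 7, 5]) -> 3  [called from update_gauge, line 17]
  settle_round(3, 0) -> 0  [called from update_gauge, line 20]
  update_gauge([3, 3, 3, 4, 7, 5]) -> 0  [called from main, line 26]
Log line origins:
  1: from main, line 25
  2: from weigh_samples, line 8
  3: from weigh_samples, line 13
  4: from update_gauge, line 19
A correct fix: line 2: replace `>=` with `<=`.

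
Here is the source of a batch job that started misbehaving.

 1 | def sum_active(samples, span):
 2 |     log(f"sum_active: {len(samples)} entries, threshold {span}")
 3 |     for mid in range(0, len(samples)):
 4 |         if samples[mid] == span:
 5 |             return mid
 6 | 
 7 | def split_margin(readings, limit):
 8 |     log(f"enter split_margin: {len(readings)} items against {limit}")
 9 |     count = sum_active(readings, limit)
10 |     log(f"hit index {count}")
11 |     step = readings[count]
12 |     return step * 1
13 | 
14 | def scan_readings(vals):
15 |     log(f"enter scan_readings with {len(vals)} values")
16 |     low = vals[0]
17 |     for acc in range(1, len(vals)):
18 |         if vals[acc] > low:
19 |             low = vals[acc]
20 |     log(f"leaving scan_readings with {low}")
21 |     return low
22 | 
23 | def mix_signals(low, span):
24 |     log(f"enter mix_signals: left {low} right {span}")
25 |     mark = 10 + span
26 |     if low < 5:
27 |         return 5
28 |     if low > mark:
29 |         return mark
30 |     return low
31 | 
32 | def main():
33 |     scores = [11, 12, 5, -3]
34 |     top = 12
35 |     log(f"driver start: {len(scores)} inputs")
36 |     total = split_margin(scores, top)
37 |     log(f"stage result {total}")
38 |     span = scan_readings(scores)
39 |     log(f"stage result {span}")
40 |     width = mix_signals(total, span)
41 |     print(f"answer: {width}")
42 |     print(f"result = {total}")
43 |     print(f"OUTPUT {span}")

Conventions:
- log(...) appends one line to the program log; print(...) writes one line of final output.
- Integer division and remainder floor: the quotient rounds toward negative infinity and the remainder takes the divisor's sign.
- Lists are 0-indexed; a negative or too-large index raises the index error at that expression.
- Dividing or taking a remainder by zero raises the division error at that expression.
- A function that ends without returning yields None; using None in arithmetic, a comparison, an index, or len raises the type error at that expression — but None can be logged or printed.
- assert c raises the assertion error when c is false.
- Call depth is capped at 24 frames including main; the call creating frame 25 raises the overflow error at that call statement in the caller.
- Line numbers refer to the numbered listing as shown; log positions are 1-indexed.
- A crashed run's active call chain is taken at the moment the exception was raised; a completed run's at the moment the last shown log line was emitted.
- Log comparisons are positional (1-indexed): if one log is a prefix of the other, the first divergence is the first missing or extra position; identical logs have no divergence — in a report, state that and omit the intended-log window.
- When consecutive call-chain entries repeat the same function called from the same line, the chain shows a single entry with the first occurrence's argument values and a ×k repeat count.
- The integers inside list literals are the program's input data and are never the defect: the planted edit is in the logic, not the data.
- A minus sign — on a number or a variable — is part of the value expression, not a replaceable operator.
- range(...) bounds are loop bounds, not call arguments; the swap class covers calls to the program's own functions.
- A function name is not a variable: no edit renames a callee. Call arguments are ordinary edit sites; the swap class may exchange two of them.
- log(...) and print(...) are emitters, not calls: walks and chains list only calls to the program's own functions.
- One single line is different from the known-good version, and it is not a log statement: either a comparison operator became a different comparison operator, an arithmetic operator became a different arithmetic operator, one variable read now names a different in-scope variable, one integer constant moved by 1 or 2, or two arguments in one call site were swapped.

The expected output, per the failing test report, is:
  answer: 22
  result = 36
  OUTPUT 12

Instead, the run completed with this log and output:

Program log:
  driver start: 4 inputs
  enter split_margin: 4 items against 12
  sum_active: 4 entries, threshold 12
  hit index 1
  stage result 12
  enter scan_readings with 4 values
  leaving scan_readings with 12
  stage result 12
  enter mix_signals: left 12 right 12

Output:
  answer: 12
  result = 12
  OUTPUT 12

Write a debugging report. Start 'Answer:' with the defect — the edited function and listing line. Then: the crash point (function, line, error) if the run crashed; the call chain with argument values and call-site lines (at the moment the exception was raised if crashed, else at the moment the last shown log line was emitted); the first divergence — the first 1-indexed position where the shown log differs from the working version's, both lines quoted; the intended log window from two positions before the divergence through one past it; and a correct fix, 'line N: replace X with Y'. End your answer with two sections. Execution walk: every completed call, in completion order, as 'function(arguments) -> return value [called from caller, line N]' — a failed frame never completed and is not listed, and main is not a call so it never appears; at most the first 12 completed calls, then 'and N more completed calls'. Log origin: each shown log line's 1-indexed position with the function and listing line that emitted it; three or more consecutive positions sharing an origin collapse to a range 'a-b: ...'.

Answer: the defect is in split_margin at line 12.
Key fact: The earliest visible damage is log position 5 — 'stage result 12' rather than the intended 'stage result 36'.
Call chain: main -> mix_signals(12, 12) (called at line 40).
First divergence: position 5 — shown 'stage result 12', intended 'stage result 36'.
Intended log window:
  3: sum_active: 4 entries, threshold 12
  4: hit index 1
  5: stage result 36
  6: enter scan_readings with 4 values
Execution walk:
  sum_active([11, 12, 5, -3], 12) -> 1  [called from split_margin, line 9]
  split_margin([11, 12, 5, -3], 12) -> 12  [called from main, line 36]
  scan_readings([11, 12, 5, -3]) -> 12  [called from main, line 38]
  mix_signals(12, 12) -> 12  [called from main, line 40]
Log origins:
  1 — main, line 35
  2 — split_margin, line 8
  3 — sum_active, line 2
  4 — split_margin, line 10
  5 — main, line 37
  6 — scan_readings, line 15
  7 — scan_readings, line 20
  8 — main, line 39
  9 — mix_signals, line 24
A correct fix: line 12: replace `1` with `3`.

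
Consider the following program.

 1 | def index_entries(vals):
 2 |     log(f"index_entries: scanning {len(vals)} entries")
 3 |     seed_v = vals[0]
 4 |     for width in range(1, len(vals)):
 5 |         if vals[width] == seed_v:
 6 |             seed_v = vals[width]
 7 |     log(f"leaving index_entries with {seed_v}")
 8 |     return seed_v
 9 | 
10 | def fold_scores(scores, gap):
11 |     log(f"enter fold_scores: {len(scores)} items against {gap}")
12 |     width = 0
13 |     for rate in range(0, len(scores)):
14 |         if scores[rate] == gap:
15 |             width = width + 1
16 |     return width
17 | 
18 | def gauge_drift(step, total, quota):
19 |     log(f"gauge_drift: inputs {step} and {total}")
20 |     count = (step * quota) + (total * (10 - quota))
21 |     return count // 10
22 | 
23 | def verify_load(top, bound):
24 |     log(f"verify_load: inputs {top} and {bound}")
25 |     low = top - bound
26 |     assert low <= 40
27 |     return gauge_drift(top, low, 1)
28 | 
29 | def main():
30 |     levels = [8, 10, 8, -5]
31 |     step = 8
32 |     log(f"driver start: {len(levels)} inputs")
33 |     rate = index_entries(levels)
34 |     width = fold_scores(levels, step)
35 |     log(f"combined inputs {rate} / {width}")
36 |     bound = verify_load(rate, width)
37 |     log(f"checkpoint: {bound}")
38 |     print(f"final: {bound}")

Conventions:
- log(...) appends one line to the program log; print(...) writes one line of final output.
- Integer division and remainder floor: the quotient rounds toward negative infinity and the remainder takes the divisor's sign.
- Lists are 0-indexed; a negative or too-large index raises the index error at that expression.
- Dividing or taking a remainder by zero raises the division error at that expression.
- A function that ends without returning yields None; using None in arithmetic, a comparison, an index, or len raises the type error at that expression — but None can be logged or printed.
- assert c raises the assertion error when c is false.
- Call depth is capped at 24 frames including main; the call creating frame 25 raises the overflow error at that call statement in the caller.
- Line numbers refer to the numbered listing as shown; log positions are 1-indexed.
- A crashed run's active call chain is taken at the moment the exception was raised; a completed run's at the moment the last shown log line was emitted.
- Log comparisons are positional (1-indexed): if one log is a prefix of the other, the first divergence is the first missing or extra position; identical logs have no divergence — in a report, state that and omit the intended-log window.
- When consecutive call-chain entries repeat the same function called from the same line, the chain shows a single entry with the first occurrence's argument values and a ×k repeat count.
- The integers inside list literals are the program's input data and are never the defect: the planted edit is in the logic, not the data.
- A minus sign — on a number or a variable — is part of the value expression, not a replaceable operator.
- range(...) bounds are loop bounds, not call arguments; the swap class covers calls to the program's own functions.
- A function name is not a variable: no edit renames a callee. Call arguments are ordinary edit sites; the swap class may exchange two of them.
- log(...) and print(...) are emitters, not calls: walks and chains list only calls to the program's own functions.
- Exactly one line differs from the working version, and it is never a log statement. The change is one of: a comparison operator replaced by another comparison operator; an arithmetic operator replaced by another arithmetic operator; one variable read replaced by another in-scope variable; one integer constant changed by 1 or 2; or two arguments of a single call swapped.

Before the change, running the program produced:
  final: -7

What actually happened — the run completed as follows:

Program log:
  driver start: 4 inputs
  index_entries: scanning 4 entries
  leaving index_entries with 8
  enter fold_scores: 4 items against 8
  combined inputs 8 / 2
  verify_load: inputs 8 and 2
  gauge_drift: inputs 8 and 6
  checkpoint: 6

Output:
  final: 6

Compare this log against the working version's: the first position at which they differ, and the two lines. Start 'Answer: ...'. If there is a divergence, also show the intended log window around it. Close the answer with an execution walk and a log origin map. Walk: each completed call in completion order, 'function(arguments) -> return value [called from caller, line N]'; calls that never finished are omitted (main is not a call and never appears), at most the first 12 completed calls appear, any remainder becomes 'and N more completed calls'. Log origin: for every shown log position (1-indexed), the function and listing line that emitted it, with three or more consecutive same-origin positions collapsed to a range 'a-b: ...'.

Answer: position 3; shown 'leaving index_entries with 8' vs intended 'leaving index_entries with -5'.
Intended log window:
  1: driver start: 4 inputs
  2: index_entries: scanning 4 entries
  3: leaving index_entries with -5
  4: enter fold_scores: 4 items against 8
Execution walk:
  index_entries([8, 10, 8, -5]) -> 8  [called from main, line 33]
  fold_scores([8, 10, 8, -5], 8) -> 2  [called from main, line 34]
  gauge_drift(8, 6, 1) -> 6  [called from verify_load, line 27]
  verify_load(8, 2) -> 6  [called from main, line 36]
Log line origins:
  1 — main, line 32
  2 — index_entries, line 2
  3 — index_entries, line 7
  4 — fold_scores, line 11
  5 — main, line 35
  6 — verify_load, line 24
  7 — gauge_drift, line 19
  8 — main, line 37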